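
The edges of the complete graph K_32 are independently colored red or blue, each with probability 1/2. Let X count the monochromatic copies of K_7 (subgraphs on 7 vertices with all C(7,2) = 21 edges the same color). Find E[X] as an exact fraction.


Let X = Σ_S X_S over the C(32, 7) = 3365856 subsets S of size 7, where X_S = 1 if the K_7 on S is monochromatic.
For a fixed S, the K_7 on S has C(7, 2) = 21 edges. P[all 21 edges red] = (1/2)^21, and likewise for blue, so P[monochromatic] = 2·(1/2)^21 = 2^{1 − 21} = 1/1048576.
Summing: E[X] = C(32, 7) · 2^{1 − 21} = 3365856 · 1/1048576 = 105183/32768.
Numerically: E[X] ≈ 3.20993.

E[X] = C(32,7)·2^(1−C(7,2)) = 105183/32768 ≈ 3.20993.


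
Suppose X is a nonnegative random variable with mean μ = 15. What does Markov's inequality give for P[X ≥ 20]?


μ = E[X] = 15, a = 20.
Markov: P[X ≥ 20] ≤ μ/a = (15)/20 = 3/4.
Numerically: ≈ 0.750.
(Since a = 20 > μ = 15.000, the bound 3/4 is < 1 and informative.)

P[X ≥ 20] ≤ 3/4 ≈ 0.750.


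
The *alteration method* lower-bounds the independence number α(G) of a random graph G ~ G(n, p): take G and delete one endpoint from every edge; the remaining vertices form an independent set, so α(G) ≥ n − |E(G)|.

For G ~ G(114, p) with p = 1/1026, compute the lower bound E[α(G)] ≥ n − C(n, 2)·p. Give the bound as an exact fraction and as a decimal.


E[|E(G)|] = C(114, 2)·p = 6441 · (1/1026) = 113/18.
E[α(G)] ≥ n − E[|E(G)|] = 114 − 113/18 = 1939/18.
Numerically: ≈ 107.72222.
(This is only a lower bound; the true E[α(G)] may be larger.)

E[α(G)] ≥ 1939/18 ≈ 107.72222.


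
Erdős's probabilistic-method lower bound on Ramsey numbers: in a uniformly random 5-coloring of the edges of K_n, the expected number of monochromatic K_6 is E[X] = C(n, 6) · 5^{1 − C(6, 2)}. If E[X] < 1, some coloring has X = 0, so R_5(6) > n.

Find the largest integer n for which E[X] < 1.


We need C(n, 6) · 5^{1 − 15} < 1, i.e. C(n, 6) < 5^{15 − 1} = 6103515625.
Check values of n near the boundary:
  n = 126: C(126, 6) = 4925156775; 4925156775 < 6103515625? YES
  n = 127: C(127, 6) = 5169379425; 5169379425 < 6103515625? YES
  n = 128: C(128, 6) = 5423611200; 5423611200 < 6103515625? YES
  n = 129: C(129, 6) = 5688177600; 5688177600 < 6103515625? YES
  n = 130: C(130, 6) = 5963412000; 5963412000 < 6103515625? YES
  n = 131: C(131, 6) = 6249655776; 6249655776 < 6103515625? NO
  n = 132: C(132, 6) = 6547258432; 6547258432 < 6103515625? NO
  n = 133: C(133, 6) = 6856577728; 6856577728 < 6103515625? NO
The largest n with C(n, 6) < 6103515625 is n = 130 (where E[X] = 47707296/48828125 ≈ 0.97705). Hence R_5(6) > 130, i.e. R_5(6) ≥ 131.

Largest n = 130; hence R_5(6) > 130.


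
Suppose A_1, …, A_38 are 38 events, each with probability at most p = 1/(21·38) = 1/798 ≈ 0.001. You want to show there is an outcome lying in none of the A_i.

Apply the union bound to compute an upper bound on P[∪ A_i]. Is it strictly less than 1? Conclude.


Union bound: P[∪_{i=1}^{38} A_i] ≤ Σ_i P[A_i] ≤ 38·p = 38·(1/798) = 1/21.
Numerically: 1/21 ≈ 0.048.
Is 1/21 < 1? YES.
Since P[∪ A_i] ≤ 1/21 < 1, the complement has P[∩ A_i^c] ≥ 1 − 1/21 = 20/21 > 0, so some outcome avoids every A_i.

38·p = 1/21 ≈ 0.048; existence CERTIFIED by the union bound.


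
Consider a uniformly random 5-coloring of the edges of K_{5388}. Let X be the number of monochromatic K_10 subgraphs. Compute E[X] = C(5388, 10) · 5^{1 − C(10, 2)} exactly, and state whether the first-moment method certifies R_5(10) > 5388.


E[X] = C(5388, 10) · 5^{1 − 45} = 5634865093375880654852250419586 · 5^{−44} = 5634865093375880654852250419586/5684341886080801486968994140625.
As a reduced fraction: E[X] = 5634865093375880654852250419586/5684341886080801486968994140625 ≈ 0.991.
Is E[X] < 1? YES.
Since E[X] < 1, there exists a 5-coloring of K_{5388} with no monochromatic K_10; hence R_5(10) > 5388.

E[X] = 5634865093375880654852250419586/5684341886080801486968994140625 ≈ 0.991; E[X] < 1, so R_5(10) > 5388.


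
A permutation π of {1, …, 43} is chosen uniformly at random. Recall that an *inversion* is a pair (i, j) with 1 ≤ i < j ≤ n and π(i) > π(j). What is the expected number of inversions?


Write X = Σ X_I over the C(43, 2) = 903 pairs i < j, with X_I the indicator of one inversion.
There are 903 indicators.
For each fixed pair i < j, the values π(i) and π(j) are two distinct elements of {1, …, 43} in uniformly random order; by symmetry P[π(i) > π(j)] = 1/2.
By linearity: E[X] = 903 · (1/2) = C(43, 2) · (1/2) = 903/2 = 903/2 ≈ 451.50000.

E[X] = 903/2 = 451.50000.


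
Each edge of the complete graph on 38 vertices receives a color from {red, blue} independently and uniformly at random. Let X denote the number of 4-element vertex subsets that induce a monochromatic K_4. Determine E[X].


Let X = Σ_S X_S over the C(38, 4) = 73815 subsets S of size 4, where X_S = 1 if the K_4 on S is monochromatic.
For a fixed S, the K_4 on S has C(4, 2) = 6 edges. P[all 6 edges red] = (1/2)^6, and likewise for blue, so P[monochromatic] = 2·(1/2)^6 = 2^{1 − 6} = 1/32.
By linearity: E[X] = C(38, 4) · 2^{1 − 6} = 73815 · 1/32 = 73815/32.
Numerically: E[X] ≈ 2306.71875.

E[X] = C(38,4)·2^(1−C(4,2)) = 73815/32 ≈ 2306.71875.


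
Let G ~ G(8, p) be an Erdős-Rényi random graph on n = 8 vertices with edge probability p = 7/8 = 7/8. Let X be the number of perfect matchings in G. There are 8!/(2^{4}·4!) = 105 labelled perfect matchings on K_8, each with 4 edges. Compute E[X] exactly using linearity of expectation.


K_8 has 8!/(2^{4}·4!) = 105 labelled perfect matchings.
For each such perfect matching H, let X_H = 1 if all 4 edges of H are present in G. Then P[X_H = 1] = p^{4} = (7/8)^{4} = 2401/4096.
By linearity: E[X] = Σ_H E[X_H] = 105 · p^{4} = 105 · 2401/4096 = 252105/4096.
Numerically: E[X] ≈ 61.55.

E[X] = 105 · (7/8)^{4} = 252105/4096 ≈ 61.55.


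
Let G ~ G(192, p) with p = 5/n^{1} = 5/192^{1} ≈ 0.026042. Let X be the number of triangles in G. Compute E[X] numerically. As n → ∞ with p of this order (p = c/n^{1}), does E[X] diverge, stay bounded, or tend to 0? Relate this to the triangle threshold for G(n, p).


Number of potential triangles: C(192, 3) = 1161280.
Each occurs with probability p³ ≈ (0.026042)³ ≈ 1.7660635e-05.
By linearity: E[X] = C(192, 3)·p³ ≈ 1161280 · 1.7660635e-05 ≈ 20.50894.
Here α = 1, so p = 5/n is exactly at the triangle threshold p ~ 1/n. Asymptotically E[X] → c³/6 = 5³/6 = 125/6 ≈ 20.83333, a bounded constant. In this regime the triangle count is asymptotically Poisson(c³/6).

E[X] ≈ 20.50894; in regime p = Θ(1/n^{1}) E[X] stays bounded (at the triangle threshold p ~ 1/n).


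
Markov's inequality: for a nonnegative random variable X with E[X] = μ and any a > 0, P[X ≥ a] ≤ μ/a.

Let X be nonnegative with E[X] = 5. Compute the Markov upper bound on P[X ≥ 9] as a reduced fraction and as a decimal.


μ = E[X] = 5, a = 9.
Markov: P[X ≥ 9] ≤ μ/a = (5)/9 = 5/9.
Numerically: ≈ 0.55556.
(Since a = 9 > μ = 5.00000, the bound 5/9 is < 1 and informative.)

P[X ≥ 9] ≤ 5/9 ≈ 0.55556.


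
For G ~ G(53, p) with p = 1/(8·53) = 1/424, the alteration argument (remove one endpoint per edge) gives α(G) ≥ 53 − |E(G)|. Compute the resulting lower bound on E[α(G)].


E[|E(G)|] = C(53, 2)·p = 1378 · (1/424) = 13/4.
E[α(G)] ≥ n − E[|E(G)|] = 53 − 13/4 = 199/4.
Numerically: ≈ 49.7500.
(This is only a lower bound; the true E[α(G)] may be larger.)

E[α(G)] ≥ 199/4 ≈ 49.7500.


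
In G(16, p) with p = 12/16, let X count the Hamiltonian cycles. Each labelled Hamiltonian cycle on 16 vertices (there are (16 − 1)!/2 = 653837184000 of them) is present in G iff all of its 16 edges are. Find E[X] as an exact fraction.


K_16 has (16 − 1)!/2 = 653837184000 labelled Hamiltonian cycles.
For each such Hamiltonian cycle H, let X_H = 1 if all 16 edges of H are present in G. Then P[X_H = 1] = p^{16} = (3/4)^{16} = 43046721/4294967296.
Summing the indicators: E[X] = Σ_H E[X_H] = 653837184000 · p^{16} = 653837184000 · 43046721/4294967296 = 27485885585032875/4194304.
Numerically: E[X] ≈ 6.553e+09.

E[X] = 653837184000 · (3/4)^{16} = 27485885585032875/4194304 ≈ 6.553e+09.


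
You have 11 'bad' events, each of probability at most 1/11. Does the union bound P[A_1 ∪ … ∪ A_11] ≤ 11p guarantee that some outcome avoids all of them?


Union bound: P[∪_{i=1}^{11} A_i] ≤ Σ_i P[A_i] ≤ 11·p = 11·(1/11) = 1.
Numerically: 1 ≈ 1.0000000.
Is 1 < 1? NO.
Since the bound 1 is ≥ 1, the union bound is uninformative here; it does NOT by itself certify existence.

11·p = 1 ≈ 1.0000000; existence NOT certified by the union bound.


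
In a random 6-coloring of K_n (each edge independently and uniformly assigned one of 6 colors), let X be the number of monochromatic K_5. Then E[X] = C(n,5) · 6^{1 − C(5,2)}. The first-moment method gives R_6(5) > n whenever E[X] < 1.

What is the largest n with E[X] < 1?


We need C(n, 5) · 6^{1 − 10} < 1, i.e. C(n, 5) < 6^{10 − 1} = 10077696.
Check values of n near the boundary:
  n = 64: C(64, 5) = 7624512; 7624512 < 10077696? YES
  n = 65: C(65, 5) = 8259888; 8259888 < 10077696? YES
  n = 66: C(66, 5) = 8936928; 8936928 < 10077696? YES
  n = 67: C(67, 5) = 9657648; 9657648 < 10077696? YES
  n = 68: C(68, 5) = 10424128; 10424128 < 10077696? NO
The largest n with C(n, 5) < 10077696 is n = 67 (where E[X] = 67067/69984 ≈ 0.958319). Hence R_6(5) > 67, i.e. R_6(5) ≥ 68.

Largest n = 67; hence R_6(5) > 67.


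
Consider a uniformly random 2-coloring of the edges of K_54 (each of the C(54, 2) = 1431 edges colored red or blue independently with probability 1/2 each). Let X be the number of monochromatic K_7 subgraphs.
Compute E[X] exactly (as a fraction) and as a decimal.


Let X = Σ_S X_S over the C(54, 7) = 177100560 subsets S of size 7, where X_S = 1 if the K_7 on S is monochromatic.
For a fixed S, the K_7 on S has C(7, 2) = 21 edges. P[all 21 edges red] = (1/2)^21, and likewise for blue, so P[monochromatic] = 2·(1/2)^21 = 2^{1 − 21} = 1/1048576.
By linearity: E[X] = C(54, 7) · 2^{1 − 21} = 177100560 · 1/1048576 = 11068785/65536.
Numerically: E[X] ≈ 168.89626.

E[X] = C(54,7)·2^(1−C(7,2)) = 11068785/65536 ≈ 168.89626.


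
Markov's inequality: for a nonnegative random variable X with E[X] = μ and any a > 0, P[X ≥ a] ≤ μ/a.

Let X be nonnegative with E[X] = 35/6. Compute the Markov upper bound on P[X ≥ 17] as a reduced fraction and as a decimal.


μ = E[X] = 35/6, a = 17.
Markov: P[X ≥ 17] ≤ μ/a = (35/6)/17 = 35/102.
Numerically: ≈ 0.34314.
(Since a = 17 > μ = 5.83333, the bound 35/102 is < 1 and informative.)

P[X ≥ 17] ≤ 35/102 ≈ 0.34314.


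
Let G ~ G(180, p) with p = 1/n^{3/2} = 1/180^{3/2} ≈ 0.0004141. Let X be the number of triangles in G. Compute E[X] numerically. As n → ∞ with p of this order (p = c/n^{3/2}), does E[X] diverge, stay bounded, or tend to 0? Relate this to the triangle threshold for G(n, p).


Number of potential triangles: C(180, 3) = 955860.
Each occurs with probability p³ ≈ (0.0004141)³ ≈ 7.100251e-11.
By linearity: E[X] = C(180, 3)·p³ ≈ 955860 · 7.100251e-11 ≈ 0.0001.
Since α = 3/2 > 1, p = c/n^{3/2} = o(1/n) is below the triangle threshold p ~ 1/n. Asymptotically E[X] ~ (c³/6)·n^{3(1−α)} = (1³/6)·n^{-1.5} → 0, so by Markov's inequality G has no triangles w.h.p.

E[X] ≈ 0.0001; in regime p = Θ(1/n^{3/2}) E[X] tends to 0 (below the triangle threshold p ~ 1/n).


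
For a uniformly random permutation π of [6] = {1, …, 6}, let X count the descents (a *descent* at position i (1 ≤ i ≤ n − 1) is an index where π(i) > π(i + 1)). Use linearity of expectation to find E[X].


Write X = Σ X_I over i = 1, …, 5, with X_I the indicator of one descent.
There are 5 indicators.
For each fixed i, the pair (π(i), π(i+1)) is a uniformly random ordered pair of distinct values from {1, …, 6}; by symmetry P[π(i) > π(i+1)] = 1/2.
By linearity: E[X] = 5 · (1/2) = (6 − 1) · (1/2) = 5/2 ≈ 2.500000.

E[X] = 5/2 = 2.500000.


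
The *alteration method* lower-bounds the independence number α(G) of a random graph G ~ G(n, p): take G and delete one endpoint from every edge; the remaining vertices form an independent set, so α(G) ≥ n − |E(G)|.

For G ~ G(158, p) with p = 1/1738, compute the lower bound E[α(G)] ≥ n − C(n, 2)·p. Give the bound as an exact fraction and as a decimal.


E[|E(G)|] = C(158, 2)·p = 12403 · (1/1738) = 157/22.
E[α(G)] ≥ n − E[|E(G)|] = 158 − 157/22 = 3319/22.
Numerically: ≈ 150.863636.
(This is only a lower bound; the true E[α(G)] may be larger.)

E[α(G)] ≥ 3319/22 ≈ 150.863636.


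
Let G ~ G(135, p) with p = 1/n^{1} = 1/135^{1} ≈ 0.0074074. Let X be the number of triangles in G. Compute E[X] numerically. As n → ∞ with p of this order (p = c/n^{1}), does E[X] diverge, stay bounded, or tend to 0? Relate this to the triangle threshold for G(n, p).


Number of potential triangles: C(135, 3) = 400995.
Each occurs with probability p³ ≈ (0.0074074)³ ≈ 4.0644211e-07.
By linearity: E[X] = C(135, 3)·p³ ≈ 400995 · 4.0644211e-07 ≈ 0.16298.
Here α = 1, so p = 1/n is exactly at the triangle threshold p ~ 1/n. Asymptotically E[X] → c³/6 = 1³/6 = 1/6 ≈ 0.16667, a bounded constant. In this regime the triangle count is asymptotically Poisson(c³/6).

E[X] ≈ 0.16298; in regime p = Θ(1/n^{1}) E[X] stays bounded (at the triangle threshold p ~ 1/n).


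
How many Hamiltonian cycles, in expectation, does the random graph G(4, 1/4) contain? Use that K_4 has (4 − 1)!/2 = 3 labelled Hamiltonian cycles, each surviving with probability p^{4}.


K_4 has (4 − 1)!/2 = 3 labelled Hamiltonian cycles.
For each such Hamiltonian cycle H, let X_H = 1 if all 4 edges of H are present in G. Then P[X_H = 1] = p^{4} = (1/4)^{4} = 1/256.
Summing the indicators: E[X] = Σ_H E[X_H] = 3 · p^{4} = 3 · 1/256 = 3/256.
Numerically: E[X] ≈ 0.0117188.

E[X] = 3 · (1/4)^{4} = 3/256 ≈ 0.0117188.


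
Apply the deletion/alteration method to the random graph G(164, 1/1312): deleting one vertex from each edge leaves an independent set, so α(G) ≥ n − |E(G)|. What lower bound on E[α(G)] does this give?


E[|E(G)|] = C(164, 2)·p = 13366 · (1/1312) = 163/16.
E[α(G)] ≥ n − E[|E(G)|] = 164 − 163/16 = 2461/16.
Numerically: ≈ 153.8125.
(This is only a lower bound; the true E[α(G)] may be larger.)

E[α(G)] ≥ 2461/16 ≈ 153.8125.


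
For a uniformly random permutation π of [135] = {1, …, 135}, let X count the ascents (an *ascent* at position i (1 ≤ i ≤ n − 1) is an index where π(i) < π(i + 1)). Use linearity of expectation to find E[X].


Write X = Σ X_I over i = 1, …, 134, with X_I the indicator of one ascent.
There are 134 indicators.
For each fixed i, the pair (π(i), π(i+1)) is a uniformly random ordered pair of distinct values from {1, …, 135}; by symmetry P[π(i) < π(i+1)] = 1/2.
By linearity: E[X] = 134 · (1/2) = (135 − 1) · (1/2) = 67 ≈ 67.00000.

E[X] = 67 = 67.00000.


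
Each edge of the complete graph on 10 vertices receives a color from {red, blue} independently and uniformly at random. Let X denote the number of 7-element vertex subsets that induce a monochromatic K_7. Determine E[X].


Let X = Σ_S X_S over the C(10, 7) = 120 subsets S of size 7, where X_S = 1 if the K_7 on S is monochromatic.
For a fixed S, the K_7 on S has C(7, 2) = 21 edges. P[all 21 edges red] = (1/2)^21, and likewise for blue, so P[monochromatic] = 2·(1/2)^21 = 2^{1 − 21} = 1/1048576.
Summing: E[X] = C(10, 7) · 2^{1 − 21} = 120 · 1/1048576 = 15/131072.
Numerically: E[X] ≈ 0.000114.

E[X] = C(10,7)·2^(1−C(7,2)) = 15/131072 ≈ 0.000114.


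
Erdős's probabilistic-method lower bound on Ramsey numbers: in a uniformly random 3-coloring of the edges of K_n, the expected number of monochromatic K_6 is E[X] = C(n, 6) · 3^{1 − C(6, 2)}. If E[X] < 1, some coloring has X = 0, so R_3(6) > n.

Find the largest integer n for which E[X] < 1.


We need C(n, 6) · 3^{1 − 15} < 1, i.e. C(n, 6) < 3^{15 − 1} = 4782969.
Check values of n near the boundary:
  n = 39: C(39, 6) = 3262623; 3262623 < 4782969? YES
  n = 40: C(40, 6) = 3838380; 3838380 < 4782969? YES
  n = 41: C(41, 6) = 4496388; 4496388 < 4782969? YES
  n = 42: C(42, 6) = 5245786; 5245786 < 4782969? NO
  n = 43: C(43, 6) = 6096454; 6096454 < 4782969? NO
The largest n with C(n, 6) < 4782969 is n = 41 (where E[X] = 1498796/1594323 ≈ 0.9400830). Hence R_3(6) > 41, i.e. R_3(6) ≥ 42.

Largest n = 41; hence R_3(6) > 41.


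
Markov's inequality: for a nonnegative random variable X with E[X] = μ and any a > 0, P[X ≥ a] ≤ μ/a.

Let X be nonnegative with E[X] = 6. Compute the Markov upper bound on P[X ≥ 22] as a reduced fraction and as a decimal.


μ = E[X] = 6, a = 22.
Markov: P[X ≥ 22] ≤ μ/a = (6)/22 = 3/11.
Numerically: ≈ 0.272727.
(Since a = 22 > μ = 6.000000, the bound 3/11 is < 1 and informative.)

P[X ≥ 22] ≤ 3/11 ≈ 0.272727.


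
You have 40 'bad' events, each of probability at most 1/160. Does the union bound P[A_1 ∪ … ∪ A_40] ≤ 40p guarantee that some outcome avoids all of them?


Union bound: P[∪_{i=1}^{40} A_i] ≤ Σ_i P[A_i] ≤ 40·p = 40·(1/160) = 1/4.
Numerically: 1/4 ≈ 0.2500.
Is 1/4 < 1? YES.
Since P[∪ A_i] ≤ 1/4 < 1, the complement has P[∩ A_i^c] ≥ 1 − 1/4 = 3/4 > 0, so some outcome avoids every A_i.

40·p = 1/4 ≈ 0.2500; existence CERTIFIED by the union bound.


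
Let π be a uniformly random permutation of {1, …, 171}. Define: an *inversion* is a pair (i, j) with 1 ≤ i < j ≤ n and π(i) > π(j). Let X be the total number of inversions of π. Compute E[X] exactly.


Write X = Σ X_I over the C(171, 2) = 14535 pairs i < j, with X_I the indicator of one inversion.
There are 14535 indicators.
For each fixed pair i < j, the values π(i) and π(j) are two distinct elements of {1, …, 171} in uniformly random order; by symmetry P[π(i) > π(j)] = 1/2.
By linearity: E[X] = 14535 · (1/2) = C(171, 2) · (1/2) = 14535/2 = 14535/2 ≈ 7267.500.

E[X] = 14535/2 = 7267.500.


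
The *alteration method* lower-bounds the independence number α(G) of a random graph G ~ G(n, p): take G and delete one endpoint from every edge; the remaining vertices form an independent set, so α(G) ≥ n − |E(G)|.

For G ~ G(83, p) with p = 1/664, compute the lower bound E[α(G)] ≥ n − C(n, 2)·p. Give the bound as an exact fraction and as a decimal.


E[|E(G)|] = C(83, 2)·p = 3403 · (1/664) = 41/8.
E[α(G)] ≥ n − E[|E(G)|] = 83 − 41/8 = 623/8.
Numerically: ≈ 77.875.
(This is only a lower bound; the true E[α(G)] may be larger.)

E[α(G)] ≥ 623/8 ≈ 77.875.


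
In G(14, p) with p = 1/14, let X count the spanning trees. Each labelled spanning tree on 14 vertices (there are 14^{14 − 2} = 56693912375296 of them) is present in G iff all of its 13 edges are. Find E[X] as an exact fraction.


K_14 has 14^{14 − 2} = 56693912375296 labelled spanning trees.
For each such spanning tree H, let X_H = 1 if all 13 edges of H are present in G. Then P[X_H = 1] = p^{13} = (1/14)^{13} = 1/793714773254144.
Summing the indicators: E[X] = Σ_H E[X_H] = 56693912375296 · p^{13} = 56693912375296 · 1/793714773254144 = 1/14.
Numerically: E[X] ≈ 0.0714286.

E[X] = 56693912375296 · (1/14)^{13} = 1/14 ≈ 0.0714286.


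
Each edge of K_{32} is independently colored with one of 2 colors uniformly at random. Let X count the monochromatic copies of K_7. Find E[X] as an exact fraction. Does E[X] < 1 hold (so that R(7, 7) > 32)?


E[X] = C(32, 7) · 2^{1 − 21} = 3365856 · 2^{−20} = 3365856/1048576.
As a reduced fraction: E[X] = 105183/32768 ≈ 3.2099304.
Is E[X] < 1? NO.
Since E[X] ≥ 1, the first-moment bound is inconclusive at n = 32; it does NOT by itself certify R(7, 7) > 32.

E[X] = 105183/32768 ≈ 3.2099304; E[X] ≥ 1; first-moment method inconclusive here.


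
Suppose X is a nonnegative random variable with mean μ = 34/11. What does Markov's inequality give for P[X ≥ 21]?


μ = E[X] = 34/11, a = 21.
Markov: P[X ≥ 21] ≤ μ/a = (34/11)/21 = 34/231.
Numerically: ≈ 0.147186.
(Since a = 21 > μ = 3.090909, the bound 34/231 is < 1 and informative.)

P[X ≥ 21] ≤ 34/231 ≈ 0.147186.


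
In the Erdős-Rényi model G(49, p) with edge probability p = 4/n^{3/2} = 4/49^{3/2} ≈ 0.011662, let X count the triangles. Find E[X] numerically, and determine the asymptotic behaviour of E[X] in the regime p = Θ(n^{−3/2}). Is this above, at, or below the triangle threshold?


Number of potential triangles: C(49, 3) = 18424.
Each occurs with probability p³ ≈ (0.011662)³ ≈ 1.5859797e-06.
By linearity: E[X] = C(49, 3)·p³ ≈ 18424 · 1.5859797e-06 ≈ 0.02922.
Since α = 3/2 > 1, p = c/n^{3/2} = o(1/n) is below the triangle threshold p ~ 1/n. Asymptotically E[X] ~ (c³/6)·n^{3(1−α)} = (4³/6)·n^{-1.5} → 0, so by Markov's inequality G has no triangles w.h.p.

E[X] ≈ 0.02922; in regime p = Θ(1/n^{3/2}) E[X] tends to 0 (below the triangle threshold p ~ 1/n).


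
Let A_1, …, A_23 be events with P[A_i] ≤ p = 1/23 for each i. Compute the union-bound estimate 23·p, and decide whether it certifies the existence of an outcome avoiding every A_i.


Union bound: P[∪_{i=1}^{23} A_i] ≤ Σ_i P[A_i] ≤ 23·p = 23·(1/23) = 1.
Numerically: 1 ≈ 1.000000.
Is 1 < 1? NO.
Since the bound 1 is ≥ 1, the union bound is uninformative here; it does NOT by itself certify existence.

23·p = 1 ≈ 1.000000; existence NOT certified by the union bound.


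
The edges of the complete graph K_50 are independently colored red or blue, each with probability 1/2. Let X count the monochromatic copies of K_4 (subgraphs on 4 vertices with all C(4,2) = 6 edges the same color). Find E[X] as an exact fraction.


Let X = Σ_S X_S over the C(50, 4) = 230300 subsets S of size 4, where X_S = 1 if the K_4 on S is monochromatic.
For a fixed S, the K_4 on S has C(4, 2) = 6 edges. P[all 6 edges red] = (1/2)^6, and likewise for blue, so P[monochromatic] = 2·(1/2)^6 = 2^{1 − 6} = 1/32.
By linearity of expectation: E[X] = C(50, 4) · 2^{1 − 6} = 230300 · 1/32 = 57575/8.
Numerically: E[X] ≈ 7196.8750.

E[X] = C(50,4)·2^(1−C(4,2)) = 57575/8 ≈ 7196.8750.


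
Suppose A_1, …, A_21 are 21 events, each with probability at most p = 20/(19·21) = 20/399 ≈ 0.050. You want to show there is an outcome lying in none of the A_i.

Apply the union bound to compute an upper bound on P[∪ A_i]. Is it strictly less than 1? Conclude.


Union bound: P[∪_{i=1}^{21} A_i] ≤ Σ_i P[A_i] ≤ 21·p = 21·(20/399) = 20/19.
Numerically: 20/19 ≈ 1.053.
Is 20/19 < 1? NO.
Since the bound 20/19 is ≥ 1, the union bound is uninformative here; it does NOT by itself certify existence.

21·p = 20/19 ≈ 1.053; existence NOT certified by the union bound.


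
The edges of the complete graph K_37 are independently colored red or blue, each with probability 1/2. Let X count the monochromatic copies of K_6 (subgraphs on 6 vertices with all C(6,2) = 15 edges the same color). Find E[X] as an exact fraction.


Let X = Σ_S X_S over the C(37, 6) = 2324784 subsets S of size 6, where X_S = 1 if the K_6 on S is monochromatic.
For a fixed S, the K_6 on S has C(6, 2) = 15 edges. P[all 15 edges red] = (1/2)^15, and likewise for blue, so P[monochromatic] = 2·(1/2)^15 = 2^{1 − 15} = 1/16384.
By linearity: E[X] = C(37, 6) · 2^{1 − 15} = 2324784 · 1/16384 = 145299/1024.
Numerically: E[X] ≈ 141.8936.

E[X] = C(37,6)·2^(1−C(6,2)) = 145299/1024 ≈ 141.8936.


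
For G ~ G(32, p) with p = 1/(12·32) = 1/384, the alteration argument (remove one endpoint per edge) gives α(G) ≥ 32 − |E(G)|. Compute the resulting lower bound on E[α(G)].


E[|E(G)|] = C(32, 2)·p = 496 · (1/384) = 31/24.
E[α(G)] ≥ n − E[|E(G)|] = 32 − 31/24 = 737/24.
Numerically: ≈ 30.708.
(This is only a lower bound; the true E[α(G)] may be larger.)

E[α(G)] ≥ 737/24 ≈ 30.708.


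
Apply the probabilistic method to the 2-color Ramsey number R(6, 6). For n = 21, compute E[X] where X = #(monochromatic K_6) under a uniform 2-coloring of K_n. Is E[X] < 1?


E[X] = C(21, 6) · 2^{1 − 15} = 54264 · 2^{−14} = 54264/16384.
As a reduced fraction: E[X] = 6783/2048 ≈ 3.31201.
Is E[X] < 1? NO.
Since E[X] ≥ 1, the first-moment bound is inconclusive at n = 21; it does NOT by itself certify R(6, 6) > 21.

E[X] = 6783/2048 ≈ 3.31201; E[X] ≥ 1; first-moment method inconclusive here.


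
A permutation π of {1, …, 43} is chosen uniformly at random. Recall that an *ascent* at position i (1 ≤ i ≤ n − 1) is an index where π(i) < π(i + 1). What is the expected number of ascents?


Write X = Σ X_I over i = 1, …, 42, with X_I the indicator of one ascent.
There are 42 indicators.
For each fixed i, the pair (π(i), π(i+1)) is a uniformly random ordered pair of distinct values from {1, …, 43}; by symmetry P[π(i) < π(i+1)] = 1/2.
By linearity: E[X] = 42 · (1/2) = (43 − 1) · (1/2) = 21 ≈ 21.000000.

E[X] = 21 = 21.000000.


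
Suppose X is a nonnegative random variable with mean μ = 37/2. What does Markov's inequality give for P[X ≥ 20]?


μ = E[X] = 37/2, a = 20.
Markov: P[X ≥ 20] ≤ μ/a = (37/2)/20 = 37/40.
Numerically: ≈ 0.925000.
(Since a = 20 > μ = 18.500000, the bound 37/40 is < 1 and informative.)

P[X ≥ 20] ≤ 37/40 ≈ 0.925000.


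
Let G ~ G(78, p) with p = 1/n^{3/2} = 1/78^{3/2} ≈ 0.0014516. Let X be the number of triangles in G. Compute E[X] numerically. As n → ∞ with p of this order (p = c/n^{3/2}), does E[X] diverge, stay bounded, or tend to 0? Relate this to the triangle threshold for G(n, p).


Number of potential triangles: C(78, 3) = 76076.
Each occurs with probability p³ ≈ (0.0014516)³ ≈ 3.0589635e-09.
By linearity: E[X] = C(78, 3)·p³ ≈ 76076 · 3.0589635e-09 ≈ 0.00023.
Since α = 3/2 > 1, p = c/n^{3/2} = o(1/n) is below the triangle threshold p ~ 1/n. Asymptotically E[X] ~ (c³/6)·n^{3(1−α)} = (1³/6)·n^{-1.5} → 0, so by Markov's inequality G has no triangles w.h.p.

E[X] ≈ 0.00023; in regime p = Θ(1/n^{3/2}) E[X] tends to 0 (below the triangle threshold p ~ 1/n).


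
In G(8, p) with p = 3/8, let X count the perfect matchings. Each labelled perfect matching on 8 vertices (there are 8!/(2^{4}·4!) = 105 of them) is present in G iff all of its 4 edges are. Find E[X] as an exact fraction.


K_8 has 8!/(2^{4}·4!) = 105 labelled perfect matchings.
For each such perfect matching H, let X_H = 1 if all 4 edges of H are present in G. Then P[X_H = 1] = p^{4} = (3/8)^{4} = 81/4096.
By linearity: E[X] = Σ_H E[X_H] = 105 · p^{4} = 105 · 81/4096 = 8505/4096.
Numerically: E[X] ≈ 2.08.

E[X] = 105 · (3/8)^{4} = 8505/4096 ≈ 2.08.


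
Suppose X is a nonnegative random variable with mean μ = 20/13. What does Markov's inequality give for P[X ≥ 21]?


μ = E[X] = 20/13, a = 21.
Markov: P[X ≥ 21] ≤ μ/a = (20/13)/21 = 20/273.
Numerically: ≈ 0.0733.
(Since a = 21 > μ = 1.5385, the bound 20/273 is < 1 and informative.)

P[X ≥ 21] ≤ 20/273 ≈ 0.0733.


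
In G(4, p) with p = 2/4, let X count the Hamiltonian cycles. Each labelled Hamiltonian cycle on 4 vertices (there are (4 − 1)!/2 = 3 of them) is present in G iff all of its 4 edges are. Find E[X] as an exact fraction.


K_4 has (4 − 1)!/2 = 3 labelled Hamiltonian cycles.
For each such Hamiltonian cycle H, let X_H = 1 if all 4 edges of H are present in G. Then P[X_H = 1] = p^{4} = (1/2)^{4} = 1/16.
By linearity of expectation: E[X] = Σ_H E[X_H] = 3 · p^{4} = 3 · 1/16 = 3/16.
Numerically: E[X] ≈ 0.1875.

E[X] = 3 · (1/2)^{4} = 3/16 ≈ 0.1875.


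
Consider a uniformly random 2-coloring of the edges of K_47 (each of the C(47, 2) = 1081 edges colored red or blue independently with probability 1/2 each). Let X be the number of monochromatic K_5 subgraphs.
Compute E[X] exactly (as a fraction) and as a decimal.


Let X = Σ_S X_S over the C(47, 5) = 1533939 subsets S of size 5, where X_S = 1 if the K_5 on S is monochromatic.
For a fixed S, the K_5 on S has C(5, 2) = 10 edges. P[all 10 edges red] = (1/2)^10, and likewise for blue, so P[monochromatic] = 2·(1/2)^10 = 2^{1 − 10} = 1/512.
Summing: E[X] = C(47, 5) · 2^{1 − 10} = 1533939 · 1/512 = 1533939/512.
Numerically: E[X] ≈ 2995.97461.

E[X] = C(47,5)·2^(1−C(5,2)) = 1533939/512 ≈ 2995.97461.


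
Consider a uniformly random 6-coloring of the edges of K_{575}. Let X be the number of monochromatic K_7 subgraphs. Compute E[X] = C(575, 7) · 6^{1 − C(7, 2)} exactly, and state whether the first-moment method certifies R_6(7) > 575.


E[X] = C(575, 7) · 6^{1 − 21} = 3974871393896975 · 6^{−20} = 3974871393896975/3656158440062976.
As a reduced fraction: E[X] = 3974871393896975/3656158440062976 ≈ 1.0871715.
Is E[X] < 1? NO.
Since E[X] ≥ 1, the first-moment bound is inconclusive at n = 575; it does NOT by itself certify R_6(7) > 575.

E[X] = 3974871393896975/3656158440062976 ≈ 1.0871715; E[X] ≥ 1; first-moment method inconclusive here.


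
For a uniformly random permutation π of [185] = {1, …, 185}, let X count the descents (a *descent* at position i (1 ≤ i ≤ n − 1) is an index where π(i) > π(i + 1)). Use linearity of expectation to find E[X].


Write X = Σ X_I over i = 1, …, 184, with X_I the indicator of one descent.
There are 184 indicators.
For each fixed i, the pair (π(i), π(i+1)) is a uniformly random ordered pair of distinct values from {1, …, 185}; by symmetry P[π(i) > π(i+1)] = 1/2.
By linearity: E[X] = 184 · (1/2) = (185 − 1) · (1/2) = 92 ≈ 92.000000.

E[X] = 92 = 92.000000.


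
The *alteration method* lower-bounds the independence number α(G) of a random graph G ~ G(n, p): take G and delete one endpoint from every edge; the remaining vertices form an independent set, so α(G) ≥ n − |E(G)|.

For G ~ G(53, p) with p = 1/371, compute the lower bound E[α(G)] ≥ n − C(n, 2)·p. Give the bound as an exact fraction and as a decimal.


E[|E(G)|] = C(53, 2)·p = 1378 · (1/371) = 26/7.
E[α(G)] ≥ n − E[|E(G)|] = 53 − 26/7 = 345/7.
Numerically: ≈ 49.285714.
(This is only a lower bound; the true E[α(G)] may be larger.)

E[α(G)] ≥ 345/7 ≈ 49.285714.


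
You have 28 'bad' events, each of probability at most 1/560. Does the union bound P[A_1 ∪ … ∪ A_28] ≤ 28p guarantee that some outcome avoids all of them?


Union bound: P[∪_{i=1}^{28} A_i] ≤ Σ_i P[A_i] ≤ 28·p = 28·(1/560) = 1/20.
Numerically: 1/20 ≈ 0.050.
Is 1/20 < 1? YES.
Since P[∪ A_i] ≤ 1/20 < 1, the complement has P[∩ A_i^c] ≥ 1 − 1/20 = 19/20 > 0, so some outcome avoids every A_i.

28·p = 1/20 ≈ 0.050; existence CERTIFIED by the union bound.


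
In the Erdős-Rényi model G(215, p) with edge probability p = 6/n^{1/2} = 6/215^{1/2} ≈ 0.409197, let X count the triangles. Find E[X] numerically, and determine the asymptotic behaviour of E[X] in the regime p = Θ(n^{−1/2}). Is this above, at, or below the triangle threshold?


Number of potential triangles: C(215, 3) = 1633355.
Each occurs with probability p³ ≈ (0.409197)³ ≈ 6.85166406e-02.
By linearity: E[X] = C(215, 3)·p³ ≈ 1633355 · 6.85166406e-02 ≈ 111911.997534.
Since α = 1/2 < 1, p = c/n^{1/2} ≫ 1/n is above the triangle threshold p ~ 1/n. Asymptotically E[X] ~ (c³/6)·n^{3(1−α)} = (6³/6)·n^{1.5} → ∞; triangles are abundant w.h.p.

E[X] ≈ 111911.997534; in regime p = Θ(1/n^{1/2}) E[X] diverges (above the triangle threshold p ~ 1/n).


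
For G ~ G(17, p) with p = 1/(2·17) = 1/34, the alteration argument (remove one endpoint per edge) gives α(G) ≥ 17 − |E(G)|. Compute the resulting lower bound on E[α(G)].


E[|E(G)|] = C(17, 2)·p = 136 · (1/34) = 4.
E[α(G)] ≥ n − E[|E(G)|] = 17 − 4 = 13.
Numerically: ≈ 13.000.
(This is only a lower bound; the true E[α(G)] may be larger.)

E[α(G)] ≥ 13 ≈ 13.000.


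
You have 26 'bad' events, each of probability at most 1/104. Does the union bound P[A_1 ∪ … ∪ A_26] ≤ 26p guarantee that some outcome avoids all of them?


Union bound: P[∪_{i=1}^{26} A_i] ≤ Σ_i P[A_i] ≤ 26·p = 26·(1/104) = 1/4.
Numerically: 1/4 ≈ 0.250.
Is 1/4 < 1? YES.
Since P[∪ A_i] ≤ 1/4 < 1, the complement has P[∩ A_i^c] ≥ 1 − 1/4 = 3/4 > 0, so some outcome avoids every A_i.

26·p = 1/4 ≈ 0.250; existence CERTIFIED by the union bound.


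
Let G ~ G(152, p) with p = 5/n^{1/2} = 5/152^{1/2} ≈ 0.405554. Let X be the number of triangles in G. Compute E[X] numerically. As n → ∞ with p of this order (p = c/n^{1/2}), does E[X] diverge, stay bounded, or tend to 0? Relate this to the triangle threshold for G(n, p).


Number of potential triangles: C(152, 3) = 573800.
Each occurs with probability p³ ≈ (0.405554)³ ≈ 6.67028870e-02.
By linearity: E[X] = C(152, 3)·p³ ≈ 573800 · 6.67028870e-02 ≈ 38274.116548.
Since α = 1/2 < 1, p = c/n^{1/2} ≫ 1/n is above the triangle threshold p ~ 1/n. Asymptotically E[X] ~ (c³/6)·n^{3(1−α)} = (5³/6)·n^{1.5} → ∞; triangles are abundant w.h.p.

E[X] ≈ 38274.116548; in regime p = Θ(1/n^{1/2}) E[X] diverges (above the triangle threshold p ~ 1/n).


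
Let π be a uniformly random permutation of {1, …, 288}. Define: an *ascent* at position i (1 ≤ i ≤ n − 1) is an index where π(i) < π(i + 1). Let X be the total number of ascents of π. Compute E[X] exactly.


Write X = Σ X_I over i = 1, …, 287, with X_I the indicator of one ascent.
There are 287 indicators.
For each fixed i, the pair (π(i), π(i+1)) is a uniformly random ordered pair of distinct values from {1, …, 288}; by symmetry P[π(i) < π(i+1)] = 1/2.
By linearity: E[X] = 287 · (1/2) = (288 − 1) · (1/2) = 287/2 ≈ 143.500.

E[X] = 287/2 = 143.500.


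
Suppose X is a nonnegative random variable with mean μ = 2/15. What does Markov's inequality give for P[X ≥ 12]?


μ = E[X] = 2/15, a = 12.
Markov: P[X ≥ 12] ≤ μ/a = (2/15)/12 = 1/90.
Numerically: ≈ 0.0111.
(Since a = 12 > μ = 0.1333, the bound 1/90 is < 1 and informative.)

P[X ≥ 12] ≤ 1/90 ≈ 0.0111.


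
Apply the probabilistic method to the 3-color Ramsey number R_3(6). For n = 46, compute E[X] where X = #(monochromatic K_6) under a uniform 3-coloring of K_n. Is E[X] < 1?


E[X] = C(46, 6) · 3^{1 − 15} = 9366819 · 3^{−14} = 9366819/4782969.
As a reduced fraction: E[X] = 3122273/1594323 ≈ 1.9583692.
Is E[X] < 1? NO.
Since E[X] ≥ 1, the first-moment bound is inconclusive at n = 46; it does NOT by itself certify R_3(6) > 46.

E[X] = 3122273/1594323 ≈ 1.9583692; E[X] ≥ 1; first-moment method inconclusive here.


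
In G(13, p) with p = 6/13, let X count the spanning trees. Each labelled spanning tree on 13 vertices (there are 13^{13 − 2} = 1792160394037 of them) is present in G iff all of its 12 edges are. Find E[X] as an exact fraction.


K_13 has 13^{13 − 2} = 1792160394037 labelled spanning trees.
For each such spanning tree H, let X_H = 1 if all 12 edges of H are present in G. Then P[X_H = 1] = p^{12} = (6/13)^{12} = 2176782336/23298085122481.
By linearity: E[X] = Σ_H E[X_H] = 1792160394037 · p^{12} = 1792160394037 · 2176782336/23298085122481 = 2176782336/13.
Numerically: E[X] ≈ 1.67e+08.

E[X] = 1792160394037 · (6/13)^{12} = 2176782336/13 ≈ 1.67e+08.


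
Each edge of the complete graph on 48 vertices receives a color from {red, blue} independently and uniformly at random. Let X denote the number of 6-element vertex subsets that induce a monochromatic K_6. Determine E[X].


Let X = Σ_S X_S over the C(48, 6) = 12271512 subsets S of size 6, where X_S = 1 if the K_6 on S is monochromatic.
For a fixed S, the K_6 on S has C(6, 2) = 15 edges. P[all 15 edges red] = (1/2)^15, and likewise for blue, so P[monochromatic] = 2·(1/2)^15 = 2^{1 − 15} = 1/16384.
By linearity of expectation: E[X] = C(48, 6) · 2^{1 − 15} = 12271512 · 1/16384 = 1533939/2048.
Numerically: E[X] ≈ 748.99365.

E[X] = C(48,6)·2^(1−C(6,2)) = 1533939/2048 ≈ 748.99365.


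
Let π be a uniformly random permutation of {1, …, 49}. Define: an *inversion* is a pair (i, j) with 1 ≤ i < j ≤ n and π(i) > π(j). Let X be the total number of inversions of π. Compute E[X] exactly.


Write X = Σ X_I over the C(49, 2) = 1176 pairs i < j, with X_I the indicator of one inversion.
There are 1176 indicators.
For each fixed pair i < j, the values π(i) and π(j) are two distinct elements of {1, …, 49} in uniformly random order; by symmetry P[π(i) > π(j)] = 1/2.
By linearity: E[X] = 1176 · (1/2) = C(49, 2) · (1/2) = 1176/2 = 588 ≈ 588.00000.

E[X] = 588 = 588.00000.


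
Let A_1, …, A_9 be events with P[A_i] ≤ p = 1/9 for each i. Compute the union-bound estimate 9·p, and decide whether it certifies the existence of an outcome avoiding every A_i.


Union bound: P[∪_{i=1}^{9} A_i] ≤ Σ_i P[A_i] ≤ 9·p = 9·(1/9) = 1.
Numerically: 1 ≈ 1.0000000.
Is 1 < 1? NO.
Since the bound 1 is ≥ 1, the union bound is uninformative here; it does NOT by itself certify existence.

9·p = 1 ≈ 1.0000000; existence NOT certified by the union bound.


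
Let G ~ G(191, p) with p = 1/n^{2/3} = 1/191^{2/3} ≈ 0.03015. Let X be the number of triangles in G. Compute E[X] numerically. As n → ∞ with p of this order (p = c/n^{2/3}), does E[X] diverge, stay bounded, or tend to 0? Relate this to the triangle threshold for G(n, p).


Number of potential triangles: C(191, 3) = 1143135.
Each occurs with probability p³ ≈ (0.03015)³ ≈ 2.741153e-05.
By linearity: E[X] = C(191, 3)·p³ ≈ 1143135 · 2.741153e-05 ≈ 31.3351.
Since α = 2/3 < 1, p = c/n^{2/3} ≫ 1/n is above the triangle threshold p ~ 1/n. Asymptotically E[X] ~ (c³/6)·n^{3(1−α)} = (1³/6)·n^{1} → ∞; triangles are abundant w.h.p.

E[X] ≈ 31.3351; in regime p = Θ(1/n^{2/3}) E[X] diverges (above the triangle threshold p ~ 1/n).


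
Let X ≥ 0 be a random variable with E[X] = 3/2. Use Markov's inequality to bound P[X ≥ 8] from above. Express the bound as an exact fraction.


μ = E[X] = 3/2, a = 8.
Markov: P[X ≥ 8] ≤ μ/a = (3/2)/8 = 3/16.
Numerically: ≈ 0.18750.
(Since a = 8 > μ = 1.50000, the bound 3/16 is < 1 and informative.)

P[X ≥ 8] ≤ 3/16 ≈ 0.18750.


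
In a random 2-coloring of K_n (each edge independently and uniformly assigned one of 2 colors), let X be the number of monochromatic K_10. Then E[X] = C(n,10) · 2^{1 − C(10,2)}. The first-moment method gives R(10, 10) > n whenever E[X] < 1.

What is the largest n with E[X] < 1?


We need C(n, 10) · 2^{1 − 45} < 1, i.e. C(n, 10) < 2^{45 − 1} = 17592186044416.
Check values of n near the boundary:
  n = 95: C(95, 10) = 10104934117421; 10104934117421 < 17592186044416? YES
  n = 96: C(96, 10) = 11279926456656; 11279926456656 < 17592186044416? YES
  n = 97: C(97, 10) = 12576469727536; 12576469727536 < 17592186044416? YES
  n = 98: C(98, 10) = 14005614014756; 14005614014756 < 17592186044416? YES
  n = 99: C(99, 10) = 15579278510796; 15579278510796 < 17592186044416? YES
  n = 100: C(100, 10) = 17310309456440; 17310309456440 < 17592186044416? YES
  n = 101: C(101, 10) = 19212541264840; 19212541264840 < 17592186044416? NO
  n = 102: C(102, 10) = 21300860967540; 21300860967540 < 17592186044416? NO
  n = 103: C(103, 10) = 23591276125340; 23591276125340 < 17592186044416? NO
The largest n with C(n, 10) < 17592186044416 is n = 100 (where E[X] = 2163788682055/2199023255552 ≈ 0.983977). Hence R(10, 10) > 100, i.e. R(10, 10) ≥ 101.

Largest n = 100; hence R(10, 10) > 100.


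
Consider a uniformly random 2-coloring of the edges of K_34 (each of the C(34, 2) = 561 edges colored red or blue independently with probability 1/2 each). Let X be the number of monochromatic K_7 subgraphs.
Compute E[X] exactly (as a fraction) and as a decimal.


Let X = Σ_S X_S over the C(34, 7) = 5379616 subsets S of size 7, where X_S = 1 if the K_7 on S is monochromatic.
For a fixed S, the K_7 on S has C(7, 2) = 21 edges. P[all 21 edges red] = (1/2)^21, and likewise for blue, so P[monochromatic] = 2·(1/2)^21 = 2^{1 − 21} = 1/1048576.
Summing: E[X] = C(34, 7) · 2^{1 − 21} = 5379616 · 1/1048576 = 168113/32768.
Numerically: E[X] ≈ 5.130.

E[X] = C(34,7)·2^(1−C(7,2)) = 168113/32768 ≈ 5.130.
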